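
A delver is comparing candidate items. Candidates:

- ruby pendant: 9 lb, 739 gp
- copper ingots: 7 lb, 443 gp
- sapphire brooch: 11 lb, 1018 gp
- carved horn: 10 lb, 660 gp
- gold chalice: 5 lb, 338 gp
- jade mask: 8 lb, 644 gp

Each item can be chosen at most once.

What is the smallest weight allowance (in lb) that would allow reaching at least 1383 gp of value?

17

Minimise lb subject to total value ≥ 1383.
ruby pendant + jade mask: 1383 value at 17 lb.
Any bundle with less than 17 lb falls short of 1383.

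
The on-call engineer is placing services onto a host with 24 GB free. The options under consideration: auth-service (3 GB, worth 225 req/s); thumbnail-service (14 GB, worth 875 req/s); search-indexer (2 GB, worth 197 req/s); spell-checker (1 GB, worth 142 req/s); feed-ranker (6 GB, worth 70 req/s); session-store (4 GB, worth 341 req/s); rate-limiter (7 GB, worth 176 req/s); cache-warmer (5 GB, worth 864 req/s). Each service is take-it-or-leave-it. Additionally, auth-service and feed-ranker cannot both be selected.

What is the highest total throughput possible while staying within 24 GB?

Filling by ratio: auth-service + search-indexer + spell-checker + session-store + rate-limiter + cache-warmer for 1945, with 2 GB left unused.
The 12 GB tied up in auth-service and search-indexer and rate-limiter is better spent on thumbnail-service — total rises to 2222 (24 GB).
That's the maximum — no feasible swap from here does better than 2222.

2222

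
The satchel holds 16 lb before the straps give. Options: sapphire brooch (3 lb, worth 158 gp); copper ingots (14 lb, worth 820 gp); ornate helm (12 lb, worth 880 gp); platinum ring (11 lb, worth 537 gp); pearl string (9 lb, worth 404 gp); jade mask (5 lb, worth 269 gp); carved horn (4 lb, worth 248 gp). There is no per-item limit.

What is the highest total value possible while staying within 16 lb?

Ornate helm + carved horn uses 16 of the 16 lb and totals 1128.
That's the maximum — no swap from here does better than 1128.

1128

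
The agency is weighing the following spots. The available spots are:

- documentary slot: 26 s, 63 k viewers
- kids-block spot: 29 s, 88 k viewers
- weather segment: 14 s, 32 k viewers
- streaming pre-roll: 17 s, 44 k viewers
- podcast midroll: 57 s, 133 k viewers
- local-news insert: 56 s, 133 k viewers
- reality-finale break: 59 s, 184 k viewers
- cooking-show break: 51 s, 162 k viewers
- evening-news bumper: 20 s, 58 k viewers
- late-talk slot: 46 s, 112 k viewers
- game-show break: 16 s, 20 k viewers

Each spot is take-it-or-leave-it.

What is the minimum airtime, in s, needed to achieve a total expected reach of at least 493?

165

Need the lightest bundle worth ≥ 493.
Taking documentary slot + kids-block spot + reality-finale break + cooking-show break gives 497 (≥ 493) for 165 s.
No combination under 165 s hits 493.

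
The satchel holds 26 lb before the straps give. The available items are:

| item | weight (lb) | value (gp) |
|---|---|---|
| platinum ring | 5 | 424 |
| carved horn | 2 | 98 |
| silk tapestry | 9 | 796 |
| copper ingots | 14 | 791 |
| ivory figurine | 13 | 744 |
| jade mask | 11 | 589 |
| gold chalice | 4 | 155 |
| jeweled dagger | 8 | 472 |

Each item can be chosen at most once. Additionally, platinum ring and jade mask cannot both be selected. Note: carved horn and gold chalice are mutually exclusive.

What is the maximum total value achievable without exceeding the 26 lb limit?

1847

Taking the top-ratio items first gives platinum ring + carved horn + silk tapestry + jeweled dagger for 1790 (24 lb).
The 2 lb tied up in carved horn is better spent on gold chalice — total rises to 1847 (26 lb).
The closest alternative, platinum ring + carved horn + silk tapestry + jeweled dagger, reaches only 1790.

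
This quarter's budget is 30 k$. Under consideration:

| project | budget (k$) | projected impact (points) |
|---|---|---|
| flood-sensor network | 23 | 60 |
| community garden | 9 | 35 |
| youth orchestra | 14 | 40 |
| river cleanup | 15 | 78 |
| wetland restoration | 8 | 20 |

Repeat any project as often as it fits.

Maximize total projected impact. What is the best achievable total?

Taking 2×river cleanup: 30 k$ used, 156 in projected impact.
That's the maximum — no swap from here does better than 156.

156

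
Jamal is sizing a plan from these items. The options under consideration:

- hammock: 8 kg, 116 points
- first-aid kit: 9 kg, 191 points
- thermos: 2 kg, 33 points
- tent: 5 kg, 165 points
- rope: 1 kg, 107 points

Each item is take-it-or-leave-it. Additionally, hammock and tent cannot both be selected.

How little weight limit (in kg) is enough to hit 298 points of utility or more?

Look for the lowest-weight combination reaching 298.
Taking thermos + tent + rope gives 305 (≥ 298) for 8 kg.
No combination under 8 kg hits 298.

8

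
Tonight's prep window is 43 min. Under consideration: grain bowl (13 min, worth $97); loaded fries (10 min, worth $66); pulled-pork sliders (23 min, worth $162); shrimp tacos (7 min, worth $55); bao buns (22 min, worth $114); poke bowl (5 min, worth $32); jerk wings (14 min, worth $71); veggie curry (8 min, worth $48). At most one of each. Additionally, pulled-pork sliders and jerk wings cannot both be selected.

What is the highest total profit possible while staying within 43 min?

314

Ranking by ratio (profit/min): shrimp tacos 7.86, grain bowl 7.46, pulled-pork sliders 7.04.
Taking grain bowl + pulled-pork sliders + shrimp tacos: 43 min used, 314 in profit.
Runner-up grain bowl + loaded fries + shrimp tacos + poke bowl + veggie curry tops out at 298.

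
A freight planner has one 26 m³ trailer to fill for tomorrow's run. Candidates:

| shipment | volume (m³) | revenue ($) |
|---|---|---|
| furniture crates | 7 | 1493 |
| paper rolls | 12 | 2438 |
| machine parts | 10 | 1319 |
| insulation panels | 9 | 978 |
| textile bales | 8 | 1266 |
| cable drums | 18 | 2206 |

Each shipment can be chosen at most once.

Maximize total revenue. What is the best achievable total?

4078

A density-first pass picks furniture crates + paper rolls — 3931 at 19 m³.
Replace paper rolls with machine parts + textile bales: the trade gains 147 net, giving 4078 at 25 m³.
An exhaustive check of the 64 subsets confirms 4078.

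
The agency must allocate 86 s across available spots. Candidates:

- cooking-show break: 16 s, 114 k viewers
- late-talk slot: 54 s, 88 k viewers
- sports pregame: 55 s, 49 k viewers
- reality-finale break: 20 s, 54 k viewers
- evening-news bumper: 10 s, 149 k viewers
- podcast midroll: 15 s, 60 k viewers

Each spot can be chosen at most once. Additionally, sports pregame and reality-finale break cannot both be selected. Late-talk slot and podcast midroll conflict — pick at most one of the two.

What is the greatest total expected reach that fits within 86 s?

The ratio ordering already packs tightly: cooking-show break + reality-finale break + evening-news bumper + podcast midroll, 61 s, 377.

377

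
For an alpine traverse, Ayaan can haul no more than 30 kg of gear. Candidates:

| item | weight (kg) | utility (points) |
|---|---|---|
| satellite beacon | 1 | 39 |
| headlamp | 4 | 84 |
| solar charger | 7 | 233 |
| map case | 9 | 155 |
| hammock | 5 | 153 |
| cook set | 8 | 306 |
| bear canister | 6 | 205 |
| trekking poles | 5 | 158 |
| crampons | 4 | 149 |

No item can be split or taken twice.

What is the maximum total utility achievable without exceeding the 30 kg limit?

Greedy by ratio would take satellite beacon + headlamp + solar charger + cook set + bear canister + crampons: 30 kg used, total 1016.
The 5 kg tied up in satellite beacon and headlamp is better spent on trekking poles — total rises to 1051 (30 kg).
That's the maximum — no swap from here does better than 1051.

1051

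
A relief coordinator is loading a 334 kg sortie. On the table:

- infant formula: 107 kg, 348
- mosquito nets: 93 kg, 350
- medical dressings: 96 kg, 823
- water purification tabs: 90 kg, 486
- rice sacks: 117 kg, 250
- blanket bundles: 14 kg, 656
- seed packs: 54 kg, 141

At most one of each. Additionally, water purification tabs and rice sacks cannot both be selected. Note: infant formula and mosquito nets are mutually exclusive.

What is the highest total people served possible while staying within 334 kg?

The ratio ordering already packs tightly: mosquito nets + medical dressings + water purification tabs + blanket bundles, 293 kg, 2315.
Runner-up infant formula + medical dressings + water purification tabs + blanket bundles tops out at 2313.

2315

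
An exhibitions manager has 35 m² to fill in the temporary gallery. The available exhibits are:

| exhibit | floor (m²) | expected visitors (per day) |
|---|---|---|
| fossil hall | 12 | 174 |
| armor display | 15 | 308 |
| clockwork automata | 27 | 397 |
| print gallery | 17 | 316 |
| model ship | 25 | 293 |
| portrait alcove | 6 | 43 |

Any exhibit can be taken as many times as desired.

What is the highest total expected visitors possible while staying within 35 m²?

632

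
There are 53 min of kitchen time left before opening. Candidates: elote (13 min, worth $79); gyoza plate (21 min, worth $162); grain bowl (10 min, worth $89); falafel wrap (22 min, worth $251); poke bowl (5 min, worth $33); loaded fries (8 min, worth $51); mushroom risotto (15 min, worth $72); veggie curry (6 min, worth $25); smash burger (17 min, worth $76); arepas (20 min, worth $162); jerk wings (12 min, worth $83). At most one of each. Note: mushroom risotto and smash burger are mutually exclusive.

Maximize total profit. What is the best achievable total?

502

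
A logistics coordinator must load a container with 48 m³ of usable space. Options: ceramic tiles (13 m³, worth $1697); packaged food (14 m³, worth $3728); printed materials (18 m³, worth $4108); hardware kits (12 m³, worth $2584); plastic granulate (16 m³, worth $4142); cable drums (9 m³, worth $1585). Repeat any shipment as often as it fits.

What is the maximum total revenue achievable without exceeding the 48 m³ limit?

12426

Filling by ratio: 3×packaged food for 11184, with 6 m³ left unused.
The 42 m³ tied up in 3×packaged food is better spent on 3×plastic granulate — total rises to 12426 (48 m³).
Nothing else within 48 m³ beats 12426.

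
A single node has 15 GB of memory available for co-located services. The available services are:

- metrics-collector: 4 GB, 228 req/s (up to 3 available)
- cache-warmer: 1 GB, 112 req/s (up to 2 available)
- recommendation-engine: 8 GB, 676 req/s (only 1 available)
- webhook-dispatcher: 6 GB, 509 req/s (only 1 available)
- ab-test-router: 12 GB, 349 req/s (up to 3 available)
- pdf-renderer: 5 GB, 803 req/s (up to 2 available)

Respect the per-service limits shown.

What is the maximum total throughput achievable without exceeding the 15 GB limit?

1946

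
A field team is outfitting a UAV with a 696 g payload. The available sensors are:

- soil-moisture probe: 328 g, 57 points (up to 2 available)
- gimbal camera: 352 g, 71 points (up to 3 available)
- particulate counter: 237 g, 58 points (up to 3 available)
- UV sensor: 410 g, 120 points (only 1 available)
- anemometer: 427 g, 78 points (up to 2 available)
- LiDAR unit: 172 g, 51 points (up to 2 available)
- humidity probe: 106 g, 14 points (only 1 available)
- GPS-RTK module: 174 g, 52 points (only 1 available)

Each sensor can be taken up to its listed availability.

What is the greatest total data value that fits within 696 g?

186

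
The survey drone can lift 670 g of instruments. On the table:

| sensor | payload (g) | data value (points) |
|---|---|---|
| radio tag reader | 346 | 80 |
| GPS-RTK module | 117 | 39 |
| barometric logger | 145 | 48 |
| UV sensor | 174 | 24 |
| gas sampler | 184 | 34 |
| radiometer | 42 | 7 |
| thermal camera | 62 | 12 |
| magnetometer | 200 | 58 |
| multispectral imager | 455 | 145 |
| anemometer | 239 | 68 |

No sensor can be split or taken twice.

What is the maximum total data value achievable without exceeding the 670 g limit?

Density check — GPS-RTK module 0.33, barometric logger 0.33, multispectral imager 0.32 are the best per g.
A density-first pass picks GPS-RTK module + barometric logger + radiometer + thermal camera + magnetometer — 164 at 566 g.
Replace GPS-RTK module and radiometer and magnetometer with multispectral imager: the trade gains 41 net, giving 205 at 662 g.
The closest alternative, magnetometer + multispectral imager, reaches only 203.

205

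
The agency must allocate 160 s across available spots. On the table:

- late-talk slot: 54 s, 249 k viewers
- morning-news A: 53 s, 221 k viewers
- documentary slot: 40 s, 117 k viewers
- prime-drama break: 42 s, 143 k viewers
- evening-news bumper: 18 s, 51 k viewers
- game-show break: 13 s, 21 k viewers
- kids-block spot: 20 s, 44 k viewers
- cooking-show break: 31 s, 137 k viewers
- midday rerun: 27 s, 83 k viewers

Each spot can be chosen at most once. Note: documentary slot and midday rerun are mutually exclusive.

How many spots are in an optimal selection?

4

The maximum expected reach within 160 s is 658.
late-talk slot + morning-news A + evening-news bumper + cooking-show break hits 658 at 156 s.
All optima have 4 spots.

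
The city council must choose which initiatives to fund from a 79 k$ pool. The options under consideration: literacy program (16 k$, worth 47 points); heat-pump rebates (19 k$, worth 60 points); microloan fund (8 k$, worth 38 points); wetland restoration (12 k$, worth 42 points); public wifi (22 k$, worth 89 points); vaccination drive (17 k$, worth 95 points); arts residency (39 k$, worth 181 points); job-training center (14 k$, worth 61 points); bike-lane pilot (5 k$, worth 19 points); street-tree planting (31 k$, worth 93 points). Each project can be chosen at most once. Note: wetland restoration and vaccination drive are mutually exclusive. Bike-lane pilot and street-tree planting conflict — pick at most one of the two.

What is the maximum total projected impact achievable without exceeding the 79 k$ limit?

375

Density check — vaccination drive 5.59, microloan fund 4.75, arts residency 4.64, job-training center 4.36 are the best per k$.
Best packing: microloan fund + vaccination drive + arts residency + job-training center — 78 k$, 375 total.
The closest alternative, public wifi + vaccination drive + arts residency, reaches only 365.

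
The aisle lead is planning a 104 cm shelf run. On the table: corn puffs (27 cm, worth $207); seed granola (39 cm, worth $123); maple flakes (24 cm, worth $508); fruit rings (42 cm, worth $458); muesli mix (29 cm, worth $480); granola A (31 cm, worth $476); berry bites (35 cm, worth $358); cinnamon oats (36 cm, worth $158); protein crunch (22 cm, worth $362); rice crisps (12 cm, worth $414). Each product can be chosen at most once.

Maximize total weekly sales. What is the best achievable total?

1878

Taking the top-ratio products first gives maple flakes + muesli mix + protein crunch + rice crisps for 1764 (87 cm).
Replace protein crunch with granola A: the trade gains 114 net, giving 1878 at 96 cm.
The spare 8 cm is too small for any remaining product, and no exchange beats 1878.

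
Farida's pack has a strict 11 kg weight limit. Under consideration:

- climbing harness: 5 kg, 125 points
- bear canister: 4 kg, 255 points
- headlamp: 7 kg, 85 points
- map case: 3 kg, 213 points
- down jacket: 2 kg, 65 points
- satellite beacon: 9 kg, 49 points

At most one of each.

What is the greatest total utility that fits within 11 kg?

533

Best packing: bear canister + map case + down jacket — 9 kg, 533 total.
Every other selection either busts 11 kg or fails to beat 533.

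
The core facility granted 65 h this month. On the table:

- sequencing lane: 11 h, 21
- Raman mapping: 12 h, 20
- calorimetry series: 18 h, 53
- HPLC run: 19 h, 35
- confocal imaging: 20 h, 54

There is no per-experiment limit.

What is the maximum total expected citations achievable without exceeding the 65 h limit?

180

Sequencing lane + 3×calorimetry series uses 65 of the 65 h and totals 180.
No other feasible combination exceeds 180.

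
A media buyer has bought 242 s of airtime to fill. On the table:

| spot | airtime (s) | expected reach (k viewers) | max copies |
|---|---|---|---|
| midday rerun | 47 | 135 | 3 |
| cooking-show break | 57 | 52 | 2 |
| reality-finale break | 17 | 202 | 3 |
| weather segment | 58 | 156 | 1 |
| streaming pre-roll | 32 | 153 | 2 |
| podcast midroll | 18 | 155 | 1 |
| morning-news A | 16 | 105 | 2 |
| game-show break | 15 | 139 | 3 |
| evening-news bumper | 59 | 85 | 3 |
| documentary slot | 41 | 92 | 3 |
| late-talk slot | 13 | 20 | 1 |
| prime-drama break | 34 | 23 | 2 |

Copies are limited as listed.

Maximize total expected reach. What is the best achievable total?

Taking the top-ratio spots first gives 3×reality-finale break + 2×streaming pre-roll + podcast midroll + 2×morning-news A + 3×game-show break + late-talk slot for 1714 (223 s).
Dropping morning-news A and late-talk slot frees 29 s; slotting in midday rerun (47 s) lifts the total to 1724 at 241 s.

1724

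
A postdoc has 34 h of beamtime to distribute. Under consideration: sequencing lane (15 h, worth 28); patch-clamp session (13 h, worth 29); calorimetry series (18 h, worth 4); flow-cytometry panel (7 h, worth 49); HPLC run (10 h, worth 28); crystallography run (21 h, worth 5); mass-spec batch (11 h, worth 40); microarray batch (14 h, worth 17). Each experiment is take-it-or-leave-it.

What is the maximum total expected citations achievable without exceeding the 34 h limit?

118

Density check — flow-cytometry panel 7.00, mass-spec batch 3.64, HPLC run 2.80 are the best per h.
Greedy by ratio would take flow-cytometry panel + HPLC run + mass-spec batch: 28 h used, total 117.
The 10 h tied up in HPLC run is better spent on patch-clamp session — total rises to 118 (31 h).
The closest alternative, sequencing lane + flow-cytometry panel + mass-spec batch, reaches only 117.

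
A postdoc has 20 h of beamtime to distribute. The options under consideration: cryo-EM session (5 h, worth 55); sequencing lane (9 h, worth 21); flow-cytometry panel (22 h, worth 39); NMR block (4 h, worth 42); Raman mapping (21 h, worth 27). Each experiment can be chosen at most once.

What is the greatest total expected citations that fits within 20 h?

118

Ranking by ratio (expected citations/h): cryo-EM session 11.00, NMR block 10.50, sequencing lane 2.33.
Best packing: cryo-EM session + sequencing lane + NMR block — 18 h, 118 total.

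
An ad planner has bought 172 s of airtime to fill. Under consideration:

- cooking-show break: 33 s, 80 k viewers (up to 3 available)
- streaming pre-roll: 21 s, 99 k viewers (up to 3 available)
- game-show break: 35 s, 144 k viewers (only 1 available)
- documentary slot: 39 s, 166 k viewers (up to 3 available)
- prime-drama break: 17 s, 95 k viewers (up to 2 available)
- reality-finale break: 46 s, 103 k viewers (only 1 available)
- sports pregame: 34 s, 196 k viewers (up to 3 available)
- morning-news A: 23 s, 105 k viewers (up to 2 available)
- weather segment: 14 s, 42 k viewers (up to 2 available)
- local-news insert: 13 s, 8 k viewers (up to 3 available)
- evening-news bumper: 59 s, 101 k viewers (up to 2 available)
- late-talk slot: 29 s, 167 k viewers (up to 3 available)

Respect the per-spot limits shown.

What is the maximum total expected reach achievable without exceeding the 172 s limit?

988

Ranking by ratio (expected reach/s): sports pregame 5.76, late-talk slot 5.76, prime-drama break 5.59.
Taking the top-ratio spots first gives 3×sports pregame + 2×late-talk slot for 922 (160 s).
The 34 s tied up in sports pregame is better spent on prime-drama break + late-talk slot — total rises to 988 (172 s).
Every other selection either busts 172 s or exceeds an availability limit or fails to beat 988.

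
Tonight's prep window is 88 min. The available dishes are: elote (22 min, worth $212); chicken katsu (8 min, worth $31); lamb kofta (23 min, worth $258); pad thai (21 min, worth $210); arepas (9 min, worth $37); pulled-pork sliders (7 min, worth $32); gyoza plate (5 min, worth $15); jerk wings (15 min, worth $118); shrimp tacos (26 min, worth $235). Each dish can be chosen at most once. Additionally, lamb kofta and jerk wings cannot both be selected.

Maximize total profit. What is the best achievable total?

Density check — lamb kofta 11.22, pad thai 10.00, elote 9.64 are the best per min.
Best packing: elote + pad thai + jerk wings + shrimp tacos — 84 min, 775 total.
No other feasible combination exceeds 775.

775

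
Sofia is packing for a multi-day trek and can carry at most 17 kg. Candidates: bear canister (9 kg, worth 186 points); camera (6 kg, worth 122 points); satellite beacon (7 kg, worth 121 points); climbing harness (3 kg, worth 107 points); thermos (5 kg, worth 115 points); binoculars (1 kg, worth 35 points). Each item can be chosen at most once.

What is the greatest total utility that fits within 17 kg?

408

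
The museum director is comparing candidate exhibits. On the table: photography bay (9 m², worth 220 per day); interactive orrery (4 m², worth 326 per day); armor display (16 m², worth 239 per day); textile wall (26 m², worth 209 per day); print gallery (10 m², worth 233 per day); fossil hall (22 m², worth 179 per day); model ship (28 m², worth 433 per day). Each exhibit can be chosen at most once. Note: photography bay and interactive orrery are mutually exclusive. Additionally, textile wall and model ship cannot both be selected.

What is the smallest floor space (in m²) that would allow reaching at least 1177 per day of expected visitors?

58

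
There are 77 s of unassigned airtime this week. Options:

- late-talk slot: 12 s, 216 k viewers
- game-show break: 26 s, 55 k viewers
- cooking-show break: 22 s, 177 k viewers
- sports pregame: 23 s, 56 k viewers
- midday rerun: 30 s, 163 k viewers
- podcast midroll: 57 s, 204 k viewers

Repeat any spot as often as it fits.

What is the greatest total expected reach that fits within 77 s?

Taking 6×late-talk slot: 72 s used, 1296 in expected reach.

1296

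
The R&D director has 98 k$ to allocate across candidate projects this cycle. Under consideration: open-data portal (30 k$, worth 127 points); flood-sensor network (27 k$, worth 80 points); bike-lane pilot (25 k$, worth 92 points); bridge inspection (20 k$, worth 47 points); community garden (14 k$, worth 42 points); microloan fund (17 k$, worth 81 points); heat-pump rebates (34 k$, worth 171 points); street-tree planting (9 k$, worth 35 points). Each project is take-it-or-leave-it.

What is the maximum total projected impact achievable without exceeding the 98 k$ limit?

Taking the top-ratio projects first gives open-data portal + microloan fund + heat-pump rebates + street-tree planting for 414 (90 k$).
The 17 k$ tied up in microloan fund is better spent on bike-lane pilot — total rises to 425 (98 k$).
Next best is open-data portal + community garden + microloan fund + heat-pump rebates at 421 (95 k$) — short by 4.

425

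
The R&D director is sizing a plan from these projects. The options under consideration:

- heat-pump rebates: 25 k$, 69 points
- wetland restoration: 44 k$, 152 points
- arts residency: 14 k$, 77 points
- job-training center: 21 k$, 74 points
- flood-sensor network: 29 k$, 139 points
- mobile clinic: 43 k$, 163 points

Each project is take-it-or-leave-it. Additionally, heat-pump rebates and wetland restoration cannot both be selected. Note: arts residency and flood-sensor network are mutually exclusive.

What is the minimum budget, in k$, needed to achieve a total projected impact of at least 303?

78

Need the lightest bundle worth ≥ 303.
arts residency + job-training center + mobile clinic reaches 314 using 78 k$.
Below 78 k$ the best achievable stays under 303.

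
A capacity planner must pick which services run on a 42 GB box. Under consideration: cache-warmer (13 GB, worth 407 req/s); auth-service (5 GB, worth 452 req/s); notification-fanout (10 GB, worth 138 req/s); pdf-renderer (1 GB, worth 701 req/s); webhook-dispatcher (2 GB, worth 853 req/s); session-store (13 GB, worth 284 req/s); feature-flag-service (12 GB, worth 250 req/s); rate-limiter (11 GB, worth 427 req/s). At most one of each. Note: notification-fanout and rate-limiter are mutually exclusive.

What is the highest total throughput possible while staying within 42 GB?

Best packing: cache-warmer + auth-service + pdf-renderer + webhook-dispatcher + rate-limiter — 32 GB, 2840 total.

2840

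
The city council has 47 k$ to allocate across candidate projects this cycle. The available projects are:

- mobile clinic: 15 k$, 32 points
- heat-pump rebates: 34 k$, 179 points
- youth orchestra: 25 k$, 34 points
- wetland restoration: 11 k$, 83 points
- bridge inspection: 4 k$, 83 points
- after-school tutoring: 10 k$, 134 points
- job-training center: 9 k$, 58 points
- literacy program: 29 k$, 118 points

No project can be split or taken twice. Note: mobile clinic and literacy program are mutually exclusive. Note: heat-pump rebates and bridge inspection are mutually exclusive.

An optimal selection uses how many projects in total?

4

The maximum projected impact within 47 k$ is 358.
For example wetland restoration + bridge inspection + after-school tutoring + job-training center achieves it, using 34 k$.
Any selection reaching 358 contains exactly 4 projects.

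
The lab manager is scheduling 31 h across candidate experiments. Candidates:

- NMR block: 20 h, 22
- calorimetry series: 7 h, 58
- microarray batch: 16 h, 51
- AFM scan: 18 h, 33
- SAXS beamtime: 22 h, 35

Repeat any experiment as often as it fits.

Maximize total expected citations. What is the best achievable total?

Ranking by ratio (expected citations/h): calorimetry series 8.29, microarray batch 3.19, AFM scan 1.83, SAXS beamtime 1.59.
4×calorimetry series uses 28 of the 31 h and totals 232.

232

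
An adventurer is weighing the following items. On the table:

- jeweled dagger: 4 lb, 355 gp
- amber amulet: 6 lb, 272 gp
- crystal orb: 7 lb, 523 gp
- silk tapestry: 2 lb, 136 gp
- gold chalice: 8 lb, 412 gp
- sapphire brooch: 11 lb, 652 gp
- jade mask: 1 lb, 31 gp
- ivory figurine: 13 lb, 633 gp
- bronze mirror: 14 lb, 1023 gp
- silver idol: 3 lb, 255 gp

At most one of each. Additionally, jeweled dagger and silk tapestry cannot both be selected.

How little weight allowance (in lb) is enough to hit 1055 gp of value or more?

14

Look for the lowest-weight combination reaching 1055.
jeweled dagger + crystal orb + silver idol: 1133 value at 14 lb.
Below 14 lb the best achievable stays under 1055.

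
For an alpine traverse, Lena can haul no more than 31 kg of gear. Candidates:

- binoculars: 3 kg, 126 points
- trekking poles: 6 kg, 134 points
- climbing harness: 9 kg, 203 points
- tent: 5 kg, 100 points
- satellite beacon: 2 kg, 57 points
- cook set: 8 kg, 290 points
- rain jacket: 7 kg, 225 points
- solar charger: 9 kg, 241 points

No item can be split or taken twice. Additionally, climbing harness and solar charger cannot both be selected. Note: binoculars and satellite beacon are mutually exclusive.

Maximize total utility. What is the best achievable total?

Density check — binoculars 42.00, cook set 36.25, rain jacket 32.14 are the best per kg.
Best packing: tent + satellite beacon + cook set + rain jacket + solar charger — 31 kg, 913 total.
Runner-up binoculars + trekking poles + tent + cook set + solar charger tops out at 891.

913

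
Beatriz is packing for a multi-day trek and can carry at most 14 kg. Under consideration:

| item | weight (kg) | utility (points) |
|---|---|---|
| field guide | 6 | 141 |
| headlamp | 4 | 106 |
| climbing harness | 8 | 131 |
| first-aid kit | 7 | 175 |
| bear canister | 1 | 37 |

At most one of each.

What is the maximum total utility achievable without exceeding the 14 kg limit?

Greedy by ratio would take headlamp + first-aid kit + bear canister: 12 kg used, total 318.
Replace headlamp with field guide: the trade gains 35 net, giving 353 at 14 kg.

353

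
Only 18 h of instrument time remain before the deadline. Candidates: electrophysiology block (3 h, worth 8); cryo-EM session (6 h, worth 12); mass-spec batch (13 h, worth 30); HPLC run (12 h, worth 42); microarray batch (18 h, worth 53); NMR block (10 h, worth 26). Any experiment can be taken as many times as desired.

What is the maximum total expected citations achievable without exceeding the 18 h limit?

58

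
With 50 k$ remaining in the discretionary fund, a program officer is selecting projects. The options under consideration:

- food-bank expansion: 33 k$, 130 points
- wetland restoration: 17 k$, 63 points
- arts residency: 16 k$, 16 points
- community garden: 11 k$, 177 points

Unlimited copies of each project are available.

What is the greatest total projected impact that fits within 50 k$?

708

By projected impact per k$: community garden 16.09, food-bank expansion 3.94, wetland restoration 3.71 lead.
Taking 4×community garden: 44 k$ used, 708 in projected impact.
That's the maximum — no swap from here does better than 708.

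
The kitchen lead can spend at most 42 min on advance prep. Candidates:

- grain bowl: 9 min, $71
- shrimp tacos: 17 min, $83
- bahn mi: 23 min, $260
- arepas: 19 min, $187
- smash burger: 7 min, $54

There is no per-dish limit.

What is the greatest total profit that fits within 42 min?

447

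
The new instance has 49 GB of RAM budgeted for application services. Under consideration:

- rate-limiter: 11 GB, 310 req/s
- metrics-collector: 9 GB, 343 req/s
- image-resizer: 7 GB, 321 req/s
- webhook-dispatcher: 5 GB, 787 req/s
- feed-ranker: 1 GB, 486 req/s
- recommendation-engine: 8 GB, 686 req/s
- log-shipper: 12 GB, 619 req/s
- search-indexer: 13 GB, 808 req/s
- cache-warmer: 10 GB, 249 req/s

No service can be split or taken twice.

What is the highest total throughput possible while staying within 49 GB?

3729

A density-first pass picks image-resizer + webhook-dispatcher + feed-ranker + recommendation-engine + log-shipper + search-indexer — 3707 at 46 GB.
Replace image-resizer with metrics-collector: the trade gains 22 net, giving 3729 at 48 GB.
Runner-up image-resizer + webhook-dispatcher + feed-ranker + recommendation-engine + log-shipper + search-indexer tops out at 3707.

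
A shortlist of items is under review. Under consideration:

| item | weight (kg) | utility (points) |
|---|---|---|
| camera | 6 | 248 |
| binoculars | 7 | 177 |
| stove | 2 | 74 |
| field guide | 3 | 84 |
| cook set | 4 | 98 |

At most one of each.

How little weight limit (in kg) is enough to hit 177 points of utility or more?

Look for the lowest-weight combination reaching 177.
camera: 248 utility at 6 kg.
Below 6 kg the best achievable stays under 177.

6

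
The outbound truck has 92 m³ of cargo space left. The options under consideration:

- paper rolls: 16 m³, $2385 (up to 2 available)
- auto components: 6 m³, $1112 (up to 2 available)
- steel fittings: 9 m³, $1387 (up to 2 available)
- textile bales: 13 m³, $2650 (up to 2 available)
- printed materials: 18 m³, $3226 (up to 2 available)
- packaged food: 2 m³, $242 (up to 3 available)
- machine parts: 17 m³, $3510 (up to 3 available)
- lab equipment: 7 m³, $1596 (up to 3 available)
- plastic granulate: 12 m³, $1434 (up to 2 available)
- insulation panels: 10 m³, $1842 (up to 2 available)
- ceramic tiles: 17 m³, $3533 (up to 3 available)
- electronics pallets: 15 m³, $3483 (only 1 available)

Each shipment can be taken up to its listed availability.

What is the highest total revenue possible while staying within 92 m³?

By revenue per m³: electronics pallets 232.20, lab equipment 228.00, ceramic tiles 207.82, machine parts 206.47 lead.
Taking the top-ratio shipments first gives 2×packaged food + 3×lab equipment + 3×ceramic tiles + electronics pallets for 19354 (91 m³).
The 11 m³ tied up in 2×packaged food and lab equipment is better spent on 2×auto components — total rises to 19498 (92 m³).
No other feasible combination exceeds 19498.

19498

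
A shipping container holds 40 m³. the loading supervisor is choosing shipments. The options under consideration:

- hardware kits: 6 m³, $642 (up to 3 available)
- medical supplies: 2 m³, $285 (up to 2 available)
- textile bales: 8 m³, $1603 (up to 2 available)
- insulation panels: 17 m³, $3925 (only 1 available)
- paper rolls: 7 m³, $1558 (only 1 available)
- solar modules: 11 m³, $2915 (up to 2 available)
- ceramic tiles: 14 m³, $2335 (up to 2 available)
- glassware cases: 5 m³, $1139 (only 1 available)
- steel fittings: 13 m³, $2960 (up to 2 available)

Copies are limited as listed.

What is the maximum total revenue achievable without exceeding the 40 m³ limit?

9929

The ratio heuristic lands on insulation panels + 2×solar modules (9755) but leaves 1 m³ idle.
Replace insulation panels with glassware cases + steel fittings: the trade gains 174 net, giving 9929 at 40 m³.
Nothing else within 40 m³ beats 9929.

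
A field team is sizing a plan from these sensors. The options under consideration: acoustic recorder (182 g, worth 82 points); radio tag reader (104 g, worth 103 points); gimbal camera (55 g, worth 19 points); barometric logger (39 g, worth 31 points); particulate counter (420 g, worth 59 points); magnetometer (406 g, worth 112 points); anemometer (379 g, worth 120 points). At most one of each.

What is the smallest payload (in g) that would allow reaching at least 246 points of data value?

Minimise g subject to total data value ≥ 246.
radio tag reader + barometric logger + anemometer: 254 data value at 522 g.
Any bundle with less than 522 g falls short of 246.

522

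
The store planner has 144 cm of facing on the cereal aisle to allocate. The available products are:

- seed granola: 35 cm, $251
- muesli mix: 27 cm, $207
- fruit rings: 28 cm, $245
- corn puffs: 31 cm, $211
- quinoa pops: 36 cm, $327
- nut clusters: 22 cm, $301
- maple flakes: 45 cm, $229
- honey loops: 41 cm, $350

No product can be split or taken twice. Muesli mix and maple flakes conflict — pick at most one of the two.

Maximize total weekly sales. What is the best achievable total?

1291

Taking the top-ratio products first gives fruit rings + quinoa pops + nut clusters + honey loops for 1223 (127 cm).
Replace honey loops with muesli mix + corn puffs: the trade gains 68 net, giving 1291 at 144 cm.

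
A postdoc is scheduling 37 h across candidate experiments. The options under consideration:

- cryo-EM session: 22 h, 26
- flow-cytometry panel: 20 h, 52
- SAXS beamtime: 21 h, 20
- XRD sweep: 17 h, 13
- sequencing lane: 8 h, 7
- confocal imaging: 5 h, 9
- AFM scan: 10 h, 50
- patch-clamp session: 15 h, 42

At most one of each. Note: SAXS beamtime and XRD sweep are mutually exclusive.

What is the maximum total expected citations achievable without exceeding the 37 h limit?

By expected citations per h: AFM scan 5.00, patch-clamp session 2.80, flow-cytometry panel 2.60, confocal imaging 1.80 lead.
Greedy by ratio would take confocal imaging + AFM scan + patch-clamp session: 30 h used, total 101.
Dropping patch-clamp session frees 15 h; slotting in flow-cytometry panel (20 h) lifts the total to 111 at 35 h.
The spare 2 h is too small for any remaining experiment, and no feasible exchange beats 111.

111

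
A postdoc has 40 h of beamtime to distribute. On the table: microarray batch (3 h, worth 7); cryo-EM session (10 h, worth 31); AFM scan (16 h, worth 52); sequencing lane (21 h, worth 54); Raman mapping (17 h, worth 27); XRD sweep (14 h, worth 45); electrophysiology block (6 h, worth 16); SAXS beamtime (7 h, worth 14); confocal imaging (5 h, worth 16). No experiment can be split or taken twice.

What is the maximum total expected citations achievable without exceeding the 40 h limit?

128

Filling by ratio: microarray batch + AFM scan + XRD sweep + confocal imaging for 120, with 2 h left unused.
Replace microarray batch and confocal imaging with cryo-EM session: the trade gains 8 net, giving 128 at 40 h.
The closest alternative, microarray batch + cryo-EM session + AFM scan + electrophysiology block + confocal imaging, reaches only 122.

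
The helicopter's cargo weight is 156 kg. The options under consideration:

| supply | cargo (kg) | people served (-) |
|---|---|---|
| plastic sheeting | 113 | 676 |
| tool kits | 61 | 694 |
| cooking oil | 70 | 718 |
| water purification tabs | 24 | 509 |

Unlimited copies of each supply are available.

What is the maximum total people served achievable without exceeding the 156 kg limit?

3054

Ranking by ratio (people served/kg): water purification tabs 21.21, tool kits 11.38, cooking oil 10.26, plastic sheeting 5.98.
Best packing: 6×water purification tabs — 144 kg, 3054 total.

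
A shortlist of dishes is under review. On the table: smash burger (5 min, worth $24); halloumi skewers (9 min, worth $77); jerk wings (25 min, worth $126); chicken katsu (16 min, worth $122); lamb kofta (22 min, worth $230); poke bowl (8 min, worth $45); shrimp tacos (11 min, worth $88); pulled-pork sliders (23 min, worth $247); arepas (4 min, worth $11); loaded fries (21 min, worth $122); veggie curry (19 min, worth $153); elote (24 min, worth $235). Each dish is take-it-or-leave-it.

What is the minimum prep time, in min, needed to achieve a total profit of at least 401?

Need the lightest bundle worth ≥ 401.
Taking halloumi skewers + shrimp tacos + pulled-pork sliders gives 412 (≥ 401) for 43 min.
Below 43 min the best achievable stays under 401.

43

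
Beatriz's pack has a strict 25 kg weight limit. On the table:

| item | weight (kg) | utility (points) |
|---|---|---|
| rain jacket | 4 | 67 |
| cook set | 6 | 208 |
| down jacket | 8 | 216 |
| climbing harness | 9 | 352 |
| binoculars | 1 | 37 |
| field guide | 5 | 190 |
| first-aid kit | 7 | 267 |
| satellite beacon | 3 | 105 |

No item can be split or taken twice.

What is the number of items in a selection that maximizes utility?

5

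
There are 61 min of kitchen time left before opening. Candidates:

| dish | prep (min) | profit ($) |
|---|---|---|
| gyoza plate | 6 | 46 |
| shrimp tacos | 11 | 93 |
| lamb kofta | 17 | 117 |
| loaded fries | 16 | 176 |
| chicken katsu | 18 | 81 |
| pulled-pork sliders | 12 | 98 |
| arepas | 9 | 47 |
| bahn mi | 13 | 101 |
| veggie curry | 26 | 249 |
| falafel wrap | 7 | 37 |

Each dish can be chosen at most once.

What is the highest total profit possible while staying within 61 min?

572

The ratio heuristic lands on gyoza plate + shrimp tacos + loaded fries + veggie curry (564) but leaves 2 min idle.
Replace shrimp tacos with bahn mi: the trade gains 8 net, giving 572 at 61 min.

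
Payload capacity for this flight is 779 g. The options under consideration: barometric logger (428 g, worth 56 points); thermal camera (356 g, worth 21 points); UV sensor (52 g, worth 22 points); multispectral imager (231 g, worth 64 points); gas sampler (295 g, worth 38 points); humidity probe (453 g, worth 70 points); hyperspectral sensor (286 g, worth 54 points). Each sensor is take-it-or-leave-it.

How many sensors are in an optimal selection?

The maximum data value within 779 g is 156.
For example UV sensor + multispectral imager + humidity probe achieves it, using 736 g.
Every optimal selection uses 3 sensors.

3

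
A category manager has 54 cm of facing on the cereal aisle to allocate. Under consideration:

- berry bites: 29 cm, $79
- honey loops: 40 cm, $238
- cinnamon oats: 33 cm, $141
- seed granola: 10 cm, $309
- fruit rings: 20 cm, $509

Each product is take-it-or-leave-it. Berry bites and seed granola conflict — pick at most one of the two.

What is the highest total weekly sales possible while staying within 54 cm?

Seed granola + fruit rings uses 30 of the 54 cm and totals 818.

818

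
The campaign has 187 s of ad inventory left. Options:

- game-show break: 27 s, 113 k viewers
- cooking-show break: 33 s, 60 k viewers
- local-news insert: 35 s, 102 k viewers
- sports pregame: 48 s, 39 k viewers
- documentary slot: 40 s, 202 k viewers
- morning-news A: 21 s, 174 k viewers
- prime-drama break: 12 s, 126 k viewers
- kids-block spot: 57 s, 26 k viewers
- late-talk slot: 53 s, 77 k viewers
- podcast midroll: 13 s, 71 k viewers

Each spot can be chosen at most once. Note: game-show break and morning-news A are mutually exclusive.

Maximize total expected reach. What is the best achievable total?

Best packing: local-news insert + documentary slot + morning-news A + prime-drama break + late-talk slot + podcast midroll — 174 s, 752 total.

752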